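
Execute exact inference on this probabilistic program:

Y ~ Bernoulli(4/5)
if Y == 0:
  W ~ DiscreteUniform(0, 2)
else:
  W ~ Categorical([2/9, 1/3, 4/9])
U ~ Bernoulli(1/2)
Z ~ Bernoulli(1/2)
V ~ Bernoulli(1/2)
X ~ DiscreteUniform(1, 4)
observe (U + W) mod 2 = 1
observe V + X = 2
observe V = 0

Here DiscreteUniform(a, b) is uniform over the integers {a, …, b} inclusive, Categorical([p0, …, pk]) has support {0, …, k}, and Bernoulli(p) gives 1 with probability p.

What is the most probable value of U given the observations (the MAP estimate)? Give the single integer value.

argmax_v P(U = v | obs) = 1

Enumerate traces; 12 have nonzero weight after conditioning:
  (Y=0, W=0, U=1, Z=0, V=0, X=2) weight 1/480
  (Y=0, W=0, U=1, Z=1, V=0, X=2) weight 1/480
  (Y=0, W=1, U=0, Z=0, V=0, X=2) weight 1/480
  (Y=0, W=1, U=0, Z=1, V=0, X=2) weight 1/480
  (Y=0, W=2, U=1, Z=0, V=0, X=2) weight 1/480
  (Y=0, W=2, U=1, Z=1, V=0, X=2) weight 1/480
  (Y=1, W=0, U=1, Z=0, V=0, X=2) weight 1/180
  (Y=1, W=0, U=1, Z=1, V=0, X=2) weight 1/180
  … 4 more
Group by U:
  weight(U=0) = 1/48
  weight(U=1) = 1/24
Total weight = 1/48 + 1/24 = 1/16
P(U=0 | obs) = 1/48 / 1/16 = 1/3
P(U=1 | obs) = 1/24 / 1/16 = 2/3
argmax = 1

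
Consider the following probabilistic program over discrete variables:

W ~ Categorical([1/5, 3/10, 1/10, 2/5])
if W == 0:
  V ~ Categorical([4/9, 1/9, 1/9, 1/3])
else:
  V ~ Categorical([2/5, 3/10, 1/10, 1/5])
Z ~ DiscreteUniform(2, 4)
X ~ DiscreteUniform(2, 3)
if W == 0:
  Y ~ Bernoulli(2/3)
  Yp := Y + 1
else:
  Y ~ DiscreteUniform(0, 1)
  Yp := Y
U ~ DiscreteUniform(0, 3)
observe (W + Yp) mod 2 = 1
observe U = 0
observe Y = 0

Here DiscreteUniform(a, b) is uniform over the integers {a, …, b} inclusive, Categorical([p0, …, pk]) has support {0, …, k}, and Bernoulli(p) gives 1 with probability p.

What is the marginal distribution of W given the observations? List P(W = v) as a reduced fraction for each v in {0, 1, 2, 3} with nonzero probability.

Enumerate traces; 72 have nonzero weight after conditioning:
  (W=0, V=0, Z=2, X=2, Y=0, U=0) weight 1/810
  (W=0, V=0, Z=2, X=3, Y=0, U=0) weight 1/810
  (W=0, V=0, Z=3, X=2, Y=0, U=0) weight 1/810
  (W=0, V=0, Z=3, X=3, Y=0, U=0) weight 1/810
  (W=0, V=0, Z=4, X=2, Y=0, U=0) weight 1/810
  (W=0, V=0, Z=4, X=3, Y=0, U=0) weight 1/810
  (W=0, V=1, Z=2, X=2, Y=0, U=0) weight 1/3240
  (W=0, V=1, Z=2, X=3, Y=0, U=0) weight 1/3240
  (W=1, V=0, Z=2, X=2, Y=0, U=0) weight 1/400
  (W=3, V=0, Z=2, X=2, Y=0, U=0) weight 1/300
  … 62 more
Group by W:
  weight(W=0) = 1/60
  weight(W=1) = 3/80
  weight(W=3) = 1/20
Total weight = 1/60 + 3/80 + 1/20 = 5/48
P(W=0 | obs) = 1/60 / 5/48 = 4/25
P(W=1 | obs) = 3/80 / 5/48 = 9/25
P(W=3 | obs) = 1/20 / 5/48 = 12/25

P(W=0) = 4/25, P(W=1) = 9/25, P(W=3) = 12/25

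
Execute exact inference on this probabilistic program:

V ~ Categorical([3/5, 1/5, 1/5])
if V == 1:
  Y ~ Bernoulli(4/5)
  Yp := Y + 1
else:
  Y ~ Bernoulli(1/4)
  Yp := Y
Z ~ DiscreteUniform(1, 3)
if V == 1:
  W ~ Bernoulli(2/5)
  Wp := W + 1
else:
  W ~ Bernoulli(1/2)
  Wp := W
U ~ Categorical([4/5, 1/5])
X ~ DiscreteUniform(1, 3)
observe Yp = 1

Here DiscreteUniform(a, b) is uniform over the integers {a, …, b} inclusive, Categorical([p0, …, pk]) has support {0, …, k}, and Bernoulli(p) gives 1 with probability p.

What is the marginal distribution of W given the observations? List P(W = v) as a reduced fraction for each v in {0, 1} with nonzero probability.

Enumerate traces; 108 have nonzero weight after conditioning:
  (V=0, Y=1, Z=1, W=0, U=0, X=1) weight 1/150
  (V=0, Y=1, Z=1, W=0, U=0, X=2) weight 1/150
  (V=0, Y=1, Z=1, W=0, U=0, X=3) weight 1/150
  (V=0, Y=1, Z=1, W=0, U=1, X=1) weight 1/600
  (V=0, Y=1, Z=1, W=0, U=1, X=2) weight 1/600
  (V=0, Y=1, Z=1, W=0, U=1, X=3) weight 1/600
  (V=0, Y=1, Z=1, W=1, U=0, X=1) weight 1/150
  (V=0, Y=1, Z=1, W=1, U=0, X=2) weight 1/150
  … 100 more
Group by W:
  weight(W=0) = 31/250
  weight(W=1) = 29/250
Total weight = 31/250 + 29/250 = 6/25
P(W=0 | obs) = 31/250 / 6/25 = 31/60
P(W=1 | obs) = 29/250 / 6/25 = 29/60

P(W=0) = 31/60, P(W=1) = 29/60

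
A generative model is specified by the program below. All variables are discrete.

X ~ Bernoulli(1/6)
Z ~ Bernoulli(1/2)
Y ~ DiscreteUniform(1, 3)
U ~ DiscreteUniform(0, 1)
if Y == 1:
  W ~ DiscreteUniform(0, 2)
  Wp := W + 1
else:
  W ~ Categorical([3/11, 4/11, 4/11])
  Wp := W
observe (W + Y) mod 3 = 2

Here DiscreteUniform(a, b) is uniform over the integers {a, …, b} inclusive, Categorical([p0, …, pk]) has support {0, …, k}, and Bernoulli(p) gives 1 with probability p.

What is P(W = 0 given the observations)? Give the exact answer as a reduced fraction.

P(W = 0 | obs) = 9/32

Enumerate traces; 24 have nonzero weight after conditioning:
  (X=0, Z=0, Y=1, U=0, W=1) weight 5/216
  (X=0, Z=0, Y=1, U=1, W=1) weight 5/216
  (X=0, Z=0, Y=2, U=0, W=0) weight 5/264
  (X=0, Z=0, Y=2, U=1, W=0) weight 5/264
  (X=0, Z=0, Y=3, U=0, W=2) weight 5/198
  (X=0, Z=0, Y=3, U=1, W=2) weight 5/198
  (X=0, Z=1, Y=1, U=0, W=1) weight 5/216
  (X=0, Z=1, Y=1, U=1, W=1) weight 5/216
  … 16 more
Group by W:
  weight(W=0) = 1/11
  weight(W=1) = 1/9
  weight(W=2) = 4/33
Total weight = 1/11 + 1/9 + 4/33 = 32/99
P(W=0 | obs) = 1/11 / 32/99 = 9/32
P(W=1 | obs) = 1/9 / 32/99 = 11/32
P(W=2 | obs) = 4/33 / 32/99 = 3/8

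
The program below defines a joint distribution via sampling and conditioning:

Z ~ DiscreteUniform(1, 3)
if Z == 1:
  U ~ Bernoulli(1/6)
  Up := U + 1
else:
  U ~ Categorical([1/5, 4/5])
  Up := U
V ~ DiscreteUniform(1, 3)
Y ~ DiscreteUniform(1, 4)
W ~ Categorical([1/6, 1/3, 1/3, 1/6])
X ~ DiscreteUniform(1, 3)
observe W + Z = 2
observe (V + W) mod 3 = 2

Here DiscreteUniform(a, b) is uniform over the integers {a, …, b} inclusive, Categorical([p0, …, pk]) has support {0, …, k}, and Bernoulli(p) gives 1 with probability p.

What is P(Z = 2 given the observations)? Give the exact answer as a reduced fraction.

Enumerate traces; 48 have nonzero weight after conditioning:
  (Z=1, U=0, V=1, Y=1, W=1, X=1) weight 5/1944
  (Z=1, U=0, V=1, Y=1, W=1, X=2) weight 5/1944
  (Z=1, U=0, V=1, Y=1, W=1, X=3) weight 5/1944
  (Z=1, U=0, V=1, Y=2, W=1, X=1) weight 5/1944
  (Z=1, U=0, V=1, Y=2, W=1, X=2) weight 5/1944
  (Z=1, U=0, V=1, Y=2, W=1, X=3) weight 5/1944
  (Z=1, U=0, V=1, Y=3, W=1, X=1) weight 5/1944
  (Z=1, U=0, V=1, Y=3, W=1, X=2) weight 5/1944
  (Z=2, U=0, V=2, Y=1, W=0, X=1) weight 1/3240
  … 39 more
Group by Z:
  weight(Z=1) = 1/27
  weight(Z=2) = 1/54
Total weight = 1/27 + 1/54 = 1/18
P(Z=1 | obs) = 1/27 / 1/18 = 2/3
P(Z=2 | obs) = 1/54 / 1/18 = 1/3

P(Z = 2 | obs) = 1/3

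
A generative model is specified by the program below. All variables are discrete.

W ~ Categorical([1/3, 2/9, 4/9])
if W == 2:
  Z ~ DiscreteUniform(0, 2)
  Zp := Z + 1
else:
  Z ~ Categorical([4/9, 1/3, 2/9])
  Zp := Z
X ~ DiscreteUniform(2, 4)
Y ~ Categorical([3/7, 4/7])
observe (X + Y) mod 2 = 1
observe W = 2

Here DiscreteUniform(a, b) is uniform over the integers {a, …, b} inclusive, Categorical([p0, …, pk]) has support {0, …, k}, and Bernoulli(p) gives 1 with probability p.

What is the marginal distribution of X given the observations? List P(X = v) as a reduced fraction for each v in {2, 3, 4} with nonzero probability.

P(X=2) = 4/11, P(X=3) = 3/11, P(X=4) = 4/11

Enumerate traces; 9 have nonzero weight after conditioning:
  (W=2, Z=0, X=2, Y=1) weight 16/567
  (W=2, Z=0, X=3, Y=0) weight 4/189
  (W=2, Z=0, X=4, Y=1) weight 16/567
  (W=2, Z=1, X=2, Y=1) weight 16/567
  (W=2, Z=1, X=3, Y=0) weight 4/189
  (W=2, Z=1, X=4, Y=1) weight 16/567
  (W=2, Z=2, X=2, Y=1) weight 16/567
  (W=2, Z=2, X=3, Y=0) weight 4/189
  … 1 more
Group by X:
  weight(X=2) = 16/189
  weight(X=3) = 4/63
  weight(X=4) = 16/189
Total weight = 16/189 + 4/63 + 16/189 = 44/189
P(X=2 | obs) = 16/189 / 44/189 = 4/11
P(X=3 | obs) = 4/63 / 44/189 = 3/11
P(X=4 | obs) = 16/189 / 44/189 = 4/11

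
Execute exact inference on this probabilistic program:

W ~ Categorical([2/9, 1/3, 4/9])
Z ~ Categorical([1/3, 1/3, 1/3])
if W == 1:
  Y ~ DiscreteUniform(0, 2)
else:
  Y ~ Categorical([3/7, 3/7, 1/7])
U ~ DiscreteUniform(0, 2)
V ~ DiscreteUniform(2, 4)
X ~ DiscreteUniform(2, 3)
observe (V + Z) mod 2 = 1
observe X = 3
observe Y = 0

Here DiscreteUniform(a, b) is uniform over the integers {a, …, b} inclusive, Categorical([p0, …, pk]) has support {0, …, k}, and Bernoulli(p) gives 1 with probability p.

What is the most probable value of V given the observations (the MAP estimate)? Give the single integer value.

argmax_v P(V = v | obs) = 3

Enumerate traces; 36 have nonzero weight after conditioning:
  (W=0, Z=0, Y=0, U=0, V=3, X=3) weight 1/567
  (W=0, Z=0, Y=0, U=1, V=3, X=3) weight 1/567
  (W=0, Z=0, Y=0, U=2, V=3, X=3) weight 1/567
  (W=0, Z=1, Y=0, U=0, V=2, X=3) weight 1/567
  (W=0, Z=1, Y=0, U=0, V=4, X=3) weight 1/567
  (W=0, Z=1, Y=0, U=1, V=2, X=3) weight 1/567
  (W=0, Z=1, Y=0, U=1, V=4, X=3) weight 1/567
  (W=0, Z=1, Y=0, U=2, V=2, X=3) weight 1/567
  … 28 more
Group by V:
  weight(V=2) = 25/1134
  weight(V=3) = 25/567
  weight(V=4) = 25/1134
Total weight = 25/1134 + 25/567 + 25/1134 = 50/567
P(V=2 | obs) = 25/1134 / 50/567 = 1/4
P(V=3 | obs) = 25/567 / 50/567 = 1/2
P(V=4 | obs) = 25/1134 / 50/567 = 1/4
argmax = 3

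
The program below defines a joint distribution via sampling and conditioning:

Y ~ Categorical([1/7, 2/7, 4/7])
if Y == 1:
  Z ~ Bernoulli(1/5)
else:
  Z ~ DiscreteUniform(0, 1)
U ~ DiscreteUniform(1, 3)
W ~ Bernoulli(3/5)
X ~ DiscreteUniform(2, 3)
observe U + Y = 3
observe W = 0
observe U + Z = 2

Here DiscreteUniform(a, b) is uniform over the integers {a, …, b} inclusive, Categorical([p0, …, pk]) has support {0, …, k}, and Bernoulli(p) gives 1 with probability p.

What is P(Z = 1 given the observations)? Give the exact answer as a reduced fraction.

Enumerate traces; 4 have nonzero weight after conditioning:
  (Y=1, Z=0, U=2, W=0, X=2) weight 8/525
  (Y=1, Z=0, U=2, W=0, X=3) weight 8/525
  (Y=2, Z=1, U=1, W=0, X=2) weight 2/105
  (Y=2, Z=1, U=1, W=0, X=3) weight 2/105
Group by Z:
  weight(Z=0) = 16/525
  weight(Z=1) = 4/105
Total weight = 16/525 + 4/105 = 12/175
P(Z=0 | obs) = 16/525 / 12/175 = 4/9
P(Z=1 | obs) = 4/105 / 12/175 = 5/9

P(Z = 1 | obs) = 5/9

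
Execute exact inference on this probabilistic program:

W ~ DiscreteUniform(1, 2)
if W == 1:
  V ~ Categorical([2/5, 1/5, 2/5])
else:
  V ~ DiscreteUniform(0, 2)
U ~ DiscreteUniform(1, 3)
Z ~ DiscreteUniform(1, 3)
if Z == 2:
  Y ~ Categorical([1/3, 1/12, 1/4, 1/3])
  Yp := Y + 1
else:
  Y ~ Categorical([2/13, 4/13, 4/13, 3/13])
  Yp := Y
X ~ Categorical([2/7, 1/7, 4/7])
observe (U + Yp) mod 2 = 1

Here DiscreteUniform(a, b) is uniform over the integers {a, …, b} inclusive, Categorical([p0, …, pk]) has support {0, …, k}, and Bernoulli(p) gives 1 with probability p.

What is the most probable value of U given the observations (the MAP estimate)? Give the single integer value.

Enumerate traces; 324 have nonzero weight after conditioning:
  (W=1, V=0, U=1, Z=1, Y=0, X=0) weight 4/4095
  (W=1, V=0, U=1, Z=1, Y=0, X=1) weight 2/4095
  (W=1, V=0, U=1, Z=1, Y=0, X=2) weight 8/4095
  (W=1, V=0, U=1, Z=1, Y=2, X=0) weight 8/4095
  (W=1, V=0, U=1, Z=1, Y=2, X=1) weight 4/4095
  (W=1, V=0, U=1, Z=1, Y=2, X=2) weight 16/4095
  (W=1, V=0, U=1, Z=2, Y=1, X=0) weight 1/1890
  (W=1, V=0, U=1, Z=2, Y=1, X=1) weight 1/3780
  (W=1, V=0, U=2, Z=1, Y=1, X=0) weight 8/4095
  (W=1, V=0, U=3, Z=1, Y=0, X=0) weight 4/4095
  … 314 more
Group by U:
  weight(U=1) = 209/1404
  weight(U=2) = 259/1404
  weight(U=3) = 209/1404
Total weight = 209/1404 + 259/1404 + 209/1404 = 677/1404
P(U=1 | obs) = 209/1404 / 677/1404 = 209/677
P(U=2 | obs) = 259/1404 / 677/1404 = 259/677
P(U=3 | obs) = 209/1404 / 677/1404 = 209/677
argmax = 2

argmax_v P(U = v | obs) = 2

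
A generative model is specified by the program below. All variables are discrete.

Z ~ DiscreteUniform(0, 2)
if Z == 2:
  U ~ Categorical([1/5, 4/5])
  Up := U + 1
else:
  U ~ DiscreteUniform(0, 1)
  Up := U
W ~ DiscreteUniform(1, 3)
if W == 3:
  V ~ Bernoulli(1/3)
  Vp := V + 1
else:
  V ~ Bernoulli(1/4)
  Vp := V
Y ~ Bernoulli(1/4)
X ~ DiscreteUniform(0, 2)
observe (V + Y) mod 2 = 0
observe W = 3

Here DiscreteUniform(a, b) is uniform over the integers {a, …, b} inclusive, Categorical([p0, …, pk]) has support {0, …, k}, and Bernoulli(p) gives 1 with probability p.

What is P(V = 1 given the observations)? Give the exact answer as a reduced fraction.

Enumerate traces; 36 have nonzero weight after conditioning:
  (Z=0, U=0, W=3, V=0, Y=0, X=0) weight 1/108
  (Z=0, U=0, W=3, V=0, Y=0, X=1) weight 1/108
  (Z=0, U=0, W=3, V=0, Y=0, X=2) weight 1/108
  (Z=0, U=0, W=3, V=1, Y=1, X=0) weight 1/648
  (Z=0, U=0, W=3, V=1, Y=1, X=1) weight 1/648
  (Z=0, U=0, W=3, V=1, Y=1, X=2) weight 1/648
  (Z=0, U=1, W=3, V=0, Y=0, X=0) weight 1/108
  (Z=0, U=1, W=3, V=0, Y=0, X=1) weight 1/108
  … 28 more
Group by V:
  weight(V=0) = 1/6
  weight(V=1) = 1/36
Total weight = 1/6 + 1/36 = 7/36
P(V=0 | obs) = 1/6 / 7/36 = 6/7
P(V=1 | obs) = 1/36 / 7/36 = 1/7

P(V = 1 | obs) = 1/7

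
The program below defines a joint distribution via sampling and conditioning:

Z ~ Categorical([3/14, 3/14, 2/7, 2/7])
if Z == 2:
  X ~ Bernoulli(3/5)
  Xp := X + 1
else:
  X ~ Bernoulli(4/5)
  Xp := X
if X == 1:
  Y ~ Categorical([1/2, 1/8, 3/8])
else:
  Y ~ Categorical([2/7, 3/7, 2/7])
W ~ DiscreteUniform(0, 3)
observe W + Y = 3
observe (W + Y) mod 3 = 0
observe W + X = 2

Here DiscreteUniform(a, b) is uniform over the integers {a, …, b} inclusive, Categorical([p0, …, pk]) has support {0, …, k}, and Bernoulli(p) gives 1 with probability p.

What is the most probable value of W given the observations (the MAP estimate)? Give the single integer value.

Enumerate traces; 8 have nonzero weight after conditioning:
  (Z=0, X=0, Y=1, W=2) weight 9/1960
  (Z=0, X=1, Y=2, W=1) weight 9/560
  (Z=1, X=0, Y=1, W=2) weight 9/1960
  (Z=1, X=1, Y=2, W=1) weight 9/560
  (Z=2, X=0, Y=1, W=2) weight 3/245
  (Z=2, X=1, Y=2, W=1) weight 9/560
  (Z=3, X=0, Y=1, W=2) weight 3/490
  (Z=3, X=1, Y=2, W=1) weight 3/140
Group by W:
  weight(W=1) = 39/560
  weight(W=2) = 27/980
Total weight = 39/560 + 27/980 = 381/3920
P(W=1 | obs) = 39/560 / 381/3920 = 91/127
P(W=2 | obs) = 27/980 / 381/3920 = 36/127
argmax = 1

argmax_v P(W = v | obs) = 1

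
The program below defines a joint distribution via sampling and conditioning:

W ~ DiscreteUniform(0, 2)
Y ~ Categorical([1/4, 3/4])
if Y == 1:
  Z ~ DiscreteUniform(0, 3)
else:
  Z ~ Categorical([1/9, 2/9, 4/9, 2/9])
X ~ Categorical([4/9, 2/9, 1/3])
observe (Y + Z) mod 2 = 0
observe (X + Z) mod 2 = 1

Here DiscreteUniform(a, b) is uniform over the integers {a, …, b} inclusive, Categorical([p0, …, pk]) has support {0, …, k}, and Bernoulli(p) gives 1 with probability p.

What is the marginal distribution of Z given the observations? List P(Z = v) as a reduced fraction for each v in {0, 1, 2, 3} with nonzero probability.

Enumerate traces; 18 have nonzero weight after conditioning:
  (W=0, Y=0, Z=0, X=1) weight 1/486
  (W=0, Y=0, Z=2, X=1) weight 2/243
  (W=0, Y=1, Z=1, X=0) weight 1/36
  (W=0, Y=1, Z=1, X=2) weight 1/48
  (W=0, Y=1, Z=3, X=0) weight 1/36
  (W=0, Y=1, Z=3, X=2) weight 1/48
  (W=1, Y=0, Z=0, X=1) weight 1/486
  (W=1, Y=0, Z=2, X=1) weight 2/243
  … 10 more
Group by Z:
  weight(Z=0) = 1/162
  weight(Z=1) = 7/48
  weight(Z=2) = 2/81
  weight(Z=3) = 7/48
Total weight = 1/162 + 7/48 + 2/81 + 7/48 = 209/648
P(Z=0 | obs) = 1/162 / 209/648 = 4/209
P(Z=1 | obs) = 7/48 / 209/648 = 189/418
P(Z=2 | obs) = 2/81 / 209/648 = 16/209
P(Z=3 | obs) = 7/48 / 209/648 = 189/418

P(Z=0) = 4/209, P(Z=1) = 189/418, P(Z=2) = 16/209, P(Z=3) = 189/418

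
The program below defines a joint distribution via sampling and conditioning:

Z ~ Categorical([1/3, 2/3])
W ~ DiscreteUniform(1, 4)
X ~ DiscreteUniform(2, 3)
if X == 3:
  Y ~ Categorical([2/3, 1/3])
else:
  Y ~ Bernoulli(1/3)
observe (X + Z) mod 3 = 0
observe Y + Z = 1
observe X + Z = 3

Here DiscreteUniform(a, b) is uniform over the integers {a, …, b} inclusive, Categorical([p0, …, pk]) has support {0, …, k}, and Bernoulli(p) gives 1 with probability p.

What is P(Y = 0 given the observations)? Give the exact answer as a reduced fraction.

P(Y = 0 | obs) = 4/5

Enumerate traces; 8 have nonzero weight after conditioning:
  (Z=0, W=1, X=3, Y=1) weight 1/72
  (Z=0, W=2, X=3, Y=1) weight 1/72
  (Z=0, W=3, X=3, Y=1) weight 1/72
  (Z=0, W=4, X=3, Y=1) weight 1/72
  (Z=1, W=1, X=2, Y=0) weight 1/18
  (Z=1, W=2, X=2, Y=0) weight 1/18
  (Z=1, W=3, X=2, Y=0) weight 1/18
  (Z=1, W=4, X=2, Y=0) weight 1/18
Group by Y:
  weight(Y=0) = 2/9
  weight(Y=1) = 1/18
Total weight = 2/9 + 1/18 = 5/18
P(Y=0 | obs) = 2/9 / 5/18 = 4/5
P(Y=1 | obs) = 1/18 / 5/18 = 1/5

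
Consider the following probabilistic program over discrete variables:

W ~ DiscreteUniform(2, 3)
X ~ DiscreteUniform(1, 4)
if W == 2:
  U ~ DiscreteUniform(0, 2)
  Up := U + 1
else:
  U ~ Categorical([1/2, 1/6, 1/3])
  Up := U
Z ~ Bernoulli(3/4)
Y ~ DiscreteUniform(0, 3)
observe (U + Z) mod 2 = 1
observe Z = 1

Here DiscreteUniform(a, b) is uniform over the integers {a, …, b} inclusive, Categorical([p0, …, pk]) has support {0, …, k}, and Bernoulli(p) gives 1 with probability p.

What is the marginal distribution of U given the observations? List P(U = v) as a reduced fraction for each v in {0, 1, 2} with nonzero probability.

P(U=0) = 5/9, P(U=2) = 4/9

Enumerate traces; 64 have nonzero weight after conditioning:
  (W=2, X=1, U=0, Z=1, Y=0) weight 1/128
  (W=2, X=1, U=0, Z=1, Y=1) weight 1/128
  (W=2, X=1, U=0, Z=1, Y=2) weight 1/128
  (W=2, X=1, U=0, Z=1, Y=3) weight 1/128
  (W=2, X=1, U=2, Z=1, Y=0) weight 1/128
  (W=2, X=1, U=2, Z=1, Y=1) weight 1/128
  (W=2, X=1, U=2, Z=1, Y=2) weight 1/128
  (W=2, X=1, U=2, Z=1, Y=3) weight 1/128
  … 56 more
Group by U:
  weight(U=0) = 5/16
  weight(U=2) = 1/4
Total weight = 5/16 + 1/4 = 9/16
P(U=0 | obs) = 5/16 / 9/16 = 5/9
P(U=2 | obs) = 1/4 / 9/16 = 4/9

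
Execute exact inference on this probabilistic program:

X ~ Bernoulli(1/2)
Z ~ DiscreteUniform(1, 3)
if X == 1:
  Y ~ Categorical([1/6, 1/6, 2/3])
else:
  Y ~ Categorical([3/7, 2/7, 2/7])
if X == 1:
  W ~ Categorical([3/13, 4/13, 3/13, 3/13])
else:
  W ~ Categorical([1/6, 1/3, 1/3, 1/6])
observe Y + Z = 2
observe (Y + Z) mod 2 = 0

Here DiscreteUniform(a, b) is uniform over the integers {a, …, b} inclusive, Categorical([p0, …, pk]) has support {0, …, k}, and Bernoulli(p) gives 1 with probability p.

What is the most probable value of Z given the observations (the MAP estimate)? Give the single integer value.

argmax_v P(Z = v | obs) = 2

Enumerate traces; 16 have nonzero weight after conditioning:
  (X=0, Z=1, Y=1, W=0) weight 1/126
  (X=0, Z=1, Y=1, W=1) weight 1/63
  (X=0, Z=1, Y=1, W=2) weight 1/63
  (X=0, Z=1, Y=1, W=3) weight 1/126
  (X=0, Z=2, Y=0, W=0) weight 1/84
  (X=0, Z=2, Y=0, W=1) weight 1/42
  (X=0, Z=2, Y=0, W=2) weight 1/42
  (X=0, Z=2, Y=0, W=3) weight 1/84
  … 8 more
Group by Z:
  weight(Z=1) = 19/252
  weight(Z=2) = 25/252
Total weight = 19/252 + 25/252 = 11/63
P(Z=1 | obs) = 19/252 / 11/63 = 19/44
P(Z=2 | obs) = 25/252 / 11/63 = 25/44
argmax = 2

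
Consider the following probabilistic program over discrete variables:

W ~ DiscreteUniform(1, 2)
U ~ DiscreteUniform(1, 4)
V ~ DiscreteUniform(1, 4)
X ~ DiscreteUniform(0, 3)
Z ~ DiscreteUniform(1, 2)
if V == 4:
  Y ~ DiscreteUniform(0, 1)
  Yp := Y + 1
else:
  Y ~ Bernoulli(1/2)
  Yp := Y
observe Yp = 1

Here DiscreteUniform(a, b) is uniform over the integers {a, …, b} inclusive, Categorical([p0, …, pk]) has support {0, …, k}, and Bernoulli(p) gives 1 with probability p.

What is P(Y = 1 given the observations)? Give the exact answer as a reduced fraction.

P(Y = 1 | obs) = 3/4

Enumerate traces; 256 have nonzero weight after conditioning:
  (W=1, U=1, V=1, X=0, Z=1, Y=1) weight 1/512
  (W=1, U=1, V=1, X=0, Z=2, Y=1) weight 1/512
  (W=1, U=1, V=1, X=1, Z=1, Y=1) weight 1/512
  (W=1, U=1, V=1, X=1, Z=2, Y=1) weight 1/512
  (W=1, U=1, V=1, X=2, Z=1, Y=1) weight 1/512
  (W=1, U=1, V=1, X=2, Z=2, Y=1) weight 1/512
  (W=1, U=1, V=1, X=3, Z=1, Y=1) weight 1/512
  (W=1, U=1, V=1, X=3, Z=2, Y=1) weight 1/512
  (W=1, U=1, V=4, X=0, Z=1, Y=0) weight 1/512
  … 247 more
Group by Y:
  weight(Y=0) = 1/8
  weight(Y=1) = 3/8
Total weight = 1/8 + 3/8 = 1/2
P(Y=0 | obs) = 1/8 / 1/2 = 1/4
P(Y=1 | obs) = 3/8 / 1/2 = 3/4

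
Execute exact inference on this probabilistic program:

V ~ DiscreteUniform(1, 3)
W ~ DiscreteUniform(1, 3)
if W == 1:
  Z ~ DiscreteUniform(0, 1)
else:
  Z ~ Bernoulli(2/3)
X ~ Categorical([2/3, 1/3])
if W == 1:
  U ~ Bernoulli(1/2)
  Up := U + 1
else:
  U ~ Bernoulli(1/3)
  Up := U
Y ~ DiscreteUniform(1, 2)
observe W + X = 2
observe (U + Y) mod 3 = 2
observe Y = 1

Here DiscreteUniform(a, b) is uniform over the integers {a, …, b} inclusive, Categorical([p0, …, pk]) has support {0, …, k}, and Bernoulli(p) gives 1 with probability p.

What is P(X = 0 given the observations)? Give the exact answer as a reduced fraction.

P(X = 0 | obs) = 4/7

Enumerate traces; 12 have nonzero weight after conditioning:
  (V=1, W=1, Z=0, X=1, U=1, Y=1) weight 1/216
  (V=1, W=1, Z=1, X=1, U=1, Y=1) weight 1/216
  (V=1, W=2, Z=0, X=0, U=1, Y=1) weight 1/243
  (V=1, W=2, Z=1, X=0, U=1, Y=1) weight 2/243
  (V=2, W=1, Z=0, X=1, U=1, Y=1) weight 1/216
  (V=2, W=1, Z=1, X=1, U=1, Y=1) weight 1/216
  (V=2, W=2, Z=0, X=0, U=1, Y=1) weight 1/243
  (V=2, W=2, Z=1, X=0, U=1, Y=1) weight 2/243
  … 4 more
Group by X:
  weight(X=0) = 1/27
  weight(X=1) = 1/36
Total weight = 1/27 + 1/36 = 7/108
P(X=0 | obs) = 1/27 / 7/108 = 4/7
P(X=1 | obs) = 1/36 / 7/108 = 3/7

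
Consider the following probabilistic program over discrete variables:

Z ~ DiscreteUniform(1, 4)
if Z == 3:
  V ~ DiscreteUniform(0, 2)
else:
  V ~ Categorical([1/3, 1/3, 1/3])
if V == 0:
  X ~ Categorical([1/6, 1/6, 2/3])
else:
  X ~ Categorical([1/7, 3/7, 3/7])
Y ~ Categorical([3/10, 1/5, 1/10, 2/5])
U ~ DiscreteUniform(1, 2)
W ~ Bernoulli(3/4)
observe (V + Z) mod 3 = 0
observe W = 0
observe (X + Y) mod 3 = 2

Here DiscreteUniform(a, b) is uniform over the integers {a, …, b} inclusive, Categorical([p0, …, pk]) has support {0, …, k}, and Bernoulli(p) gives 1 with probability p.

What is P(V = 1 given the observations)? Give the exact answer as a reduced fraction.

Enumerate traces; 32 have nonzero weight after conditioning:
  (Z=1, V=2, X=0, Y=2, U=1, W=0) weight 1/6720
  (Z=1, V=2, X=0, Y=2, U=2, W=0) weight 1/6720
  (Z=1, V=2, X=1, Y=1, U=1, W=0) weight 1/1120
  (Z=1, V=2, X=1, Y=1, U=2, W=0) weight 1/1120
  (Z=1, V=2, X=2, Y=0, U=1, W=0) weight 3/2240
  (Z=1, V=2, X=2, Y=0, U=2, W=0) weight 3/2240
  (Z=1, V=2, X=2, Y=3, U=1, W=0) weight 1/560
  (Z=1, V=2, X=2, Y=3, U=2, W=0) weight 1/560
  (Z=2, V=1, X=0, Y=2, U=1, W=0) weight 1/6720
  (Z=3, V=0, X=0, Y=2, U=1, W=0) weight 1/5760
  … 22 more
Group by V:
  weight(V=0) = 31/2880
  weight(V=1) = 1/120
  weight(V=2) = 1/60
Total weight = 31/2880 + 1/120 + 1/60 = 103/2880
P(V=0 | obs) = 31/2880 / 103/2880 = 31/103
P(V=1 | obs) = 1/120 / 103/2880 = 24/103
P(V=2 | obs) = 1/60 / 103/2880 = 48/103

P(V = 1 | obs) = 24/103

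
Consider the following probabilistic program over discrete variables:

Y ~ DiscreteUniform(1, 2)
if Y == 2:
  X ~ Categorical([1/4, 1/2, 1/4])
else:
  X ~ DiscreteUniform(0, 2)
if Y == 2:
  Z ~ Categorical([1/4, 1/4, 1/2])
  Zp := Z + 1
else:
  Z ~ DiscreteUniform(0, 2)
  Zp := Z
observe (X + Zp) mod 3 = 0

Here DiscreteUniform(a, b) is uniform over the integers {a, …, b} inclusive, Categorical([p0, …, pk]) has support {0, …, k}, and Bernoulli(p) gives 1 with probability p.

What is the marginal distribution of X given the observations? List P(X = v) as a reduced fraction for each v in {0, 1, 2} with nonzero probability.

P(X=0) = 34/93, P(X=1) = 34/93, P(X=2) = 25/93

Enumerate traces; 6 have nonzero weight after conditioning:
  (Y=1, X=0, Z=0) weight 1/18
  (Y=1, X=1, Z=2) weight 1/18
  (Y=1, X=2, Z=1) weight 1/18
  (Y=2, X=0, Z=2) weight 1/16
  (Y=2, X=1, Z=1) weight 1/16
  (Y=2, X=2, Z=0) weight 1/32
Group by X:
  weight(X=0) = 17/144
  weight(X=1) = 17/144
  weight(X=2) = 25/288
Total weight = 17/144 + 17/144 + 25/288 = 31/96
P(X=0 | obs) = 17/144 / 31/96 = 34/93
P(X=1 | obs) = 17/144 / 31/96 = 34/93
P(X=2 | obs) = 25/288 / 31/96 = 25/93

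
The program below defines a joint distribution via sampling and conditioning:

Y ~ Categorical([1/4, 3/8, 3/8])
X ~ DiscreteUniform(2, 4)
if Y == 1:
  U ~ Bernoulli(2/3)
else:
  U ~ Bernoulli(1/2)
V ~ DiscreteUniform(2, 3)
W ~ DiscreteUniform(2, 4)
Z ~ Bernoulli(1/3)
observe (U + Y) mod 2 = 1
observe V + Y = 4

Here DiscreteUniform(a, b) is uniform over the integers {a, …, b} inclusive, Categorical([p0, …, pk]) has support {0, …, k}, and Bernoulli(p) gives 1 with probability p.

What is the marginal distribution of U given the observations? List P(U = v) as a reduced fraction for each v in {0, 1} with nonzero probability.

P(U=0) = 2/5, P(U=1) = 3/5

Enumerate traces; 36 have nonzero weight after conditioning:
  (Y=1, X=2, U=0, V=3, W=2, Z=0) weight 1/216
  (Y=1, X=2, U=0, V=3, W=2, Z=1) weight 1/432
  (Y=1, X=2, U=0, V=3, W=3, Z=0) weight 1/216
  (Y=1, X=2, U=0, V=3, W=3, Z=1) weight 1/432
  (Y=1, X=2, U=0, V=3, W=4, Z=0) weight 1/216
  (Y=1, X=2, U=0, V=3, W=4, Z=1) weight 1/432
  (Y=1, X=3, U=0, V=3, W=2, Z=0) weight 1/216
  (Y=1, X=3, U=0, V=3, W=2, Z=1) weight 1/432
  (Y=2, X=2, U=1, V=2, W=2, Z=0) weight 1/144
  … 27 more
Group by U:
  weight(U=0) = 1/16
  weight(U=1) = 3/32
Total weight = 1/16 + 3/32 = 5/32
P(U=0 | obs) = 1/16 / 5/32 = 2/5
P(U=1 | obs) = 3/32 / 5/32 = 3/5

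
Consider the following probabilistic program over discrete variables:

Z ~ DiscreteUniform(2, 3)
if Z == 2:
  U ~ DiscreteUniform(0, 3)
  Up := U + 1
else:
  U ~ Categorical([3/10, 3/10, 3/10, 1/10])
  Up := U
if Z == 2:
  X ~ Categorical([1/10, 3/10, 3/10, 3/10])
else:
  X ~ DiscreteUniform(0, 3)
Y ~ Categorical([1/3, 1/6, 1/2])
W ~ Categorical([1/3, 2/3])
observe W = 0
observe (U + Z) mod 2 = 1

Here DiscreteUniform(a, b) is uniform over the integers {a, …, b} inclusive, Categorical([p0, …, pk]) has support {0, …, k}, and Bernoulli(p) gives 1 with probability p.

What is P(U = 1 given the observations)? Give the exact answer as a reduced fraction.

Enumerate traces; 48 have nonzero weight after conditioning:
  (Z=2, U=1, X=0, Y=0, W=0) weight 1/720
  (Z=2, U=1, X=0, Y=1, W=0) weight 1/1440
  (Z=2, U=1, X=0, Y=2, W=0) weight 1/480
  (Z=2, U=1, X=1, Y=0, W=0) weight 1/240
  (Z=2, U=1, X=1, Y=1, W=0) weight 1/480
  (Z=2, U=1, X=1, Y=2, W=0) weight 1/160
  (Z=2, U=1, X=2, Y=0, W=0) weight 1/240
  (Z=2, U=1, X=2, Y=1, W=0) weight 1/480
  (Z=2, U=3, X=0, Y=0, W=0) weight 1/720
  (Z=3, U=0, X=0, Y=0, W=0) weight 1/240
  … 38 more
Group by U:
  weight(U=0) = 1/20
  weight(U=1) = 1/24
  weight(U=2) = 1/20
  weight(U=3) = 1/24
Total weight = 1/20 + 1/24 + 1/20 + 1/24 = 11/60
P(U=0 | obs) = 1/20 / 11/60 = 3/11
P(U=1 | obs) = 1/24 / 11/60 = 5/22
P(U=2 | obs) = 1/20 / 11/60 = 3/11
P(U=3 | obs) = 1/24 / 11/60 = 5/22

P(U = 1 | obs) = 5/22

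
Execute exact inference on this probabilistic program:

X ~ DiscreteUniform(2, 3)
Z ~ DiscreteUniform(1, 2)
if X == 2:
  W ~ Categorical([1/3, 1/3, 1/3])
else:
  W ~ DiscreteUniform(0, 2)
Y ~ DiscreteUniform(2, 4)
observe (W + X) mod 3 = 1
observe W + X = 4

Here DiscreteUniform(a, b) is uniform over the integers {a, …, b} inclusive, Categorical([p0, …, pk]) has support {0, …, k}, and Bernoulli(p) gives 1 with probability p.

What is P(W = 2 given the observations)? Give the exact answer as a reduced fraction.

Enumerate traces; 12 have nonzero weight after conditioning:
  (X=2, Z=1, W=2, Y=2) weight 1/36
  (X=2, Z=1, W=2, Y=3) weight 1/36
  (X=2, Z=1, W=2, Y=4) weight 1/36
  (X=2, Z=2, W=2, Y=2) weight 1/36
  (X=2, Z=2, W=2, Y=3) weight 1/36
  (X=2, Z=2, W=2, Y=4) weight 1/36
  (X=3, Z=1, W=1, Y=2) weight 1/36
  (X=3, Z=1, W=1, Y=3) weight 1/36
  … 4 more
Group by W:
  weight(W=1) = 1/6
  weight(W=2) = 1/6
Total weight = 1/6 + 1/6 = 1/3
P(W=1 | obs) = 1/6 / 1/3 = 1/2
P(W=2 | obs) = 1/6 / 1/3 = 1/2

P(W = 2 | obs) = 1/2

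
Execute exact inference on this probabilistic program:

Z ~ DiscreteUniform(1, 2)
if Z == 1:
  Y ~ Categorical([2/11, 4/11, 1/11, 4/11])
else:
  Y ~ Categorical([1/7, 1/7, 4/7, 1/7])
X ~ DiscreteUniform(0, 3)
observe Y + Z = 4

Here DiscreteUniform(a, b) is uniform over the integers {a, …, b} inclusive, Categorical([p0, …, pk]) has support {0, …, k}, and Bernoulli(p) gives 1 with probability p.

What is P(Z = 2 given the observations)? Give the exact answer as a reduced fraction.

Enumerate traces; 8 have nonzero weight after conditioning:
  (Z=1, Y=3, X=0) weight 1/22
  (Z=1, Y=3, X=1) weight 1/22
  (Z=1, Y=3, X=2) weight 1/22
  (Z=1, Y=3, X=3) weight 1/22
  (Z=2, Y=2, X=0) weight 1/14
  (Z=2, Y=2, X=1) weight 1/14
  (Z=2, Y=2, X=2) weight 1/14
  (Z=2, Y=2, X=3) weight 1/14
Group by Z:
  weight(Z=1) = 2/11
  weight(Z=2) = 2/7
Total weight = 2/11 + 2/7 = 36/77
P(Z=1 | obs) = 2/11 / 36/77 = 7/18
P(Z=2 | obs) = 2/7 / 36/77 = 11/18

P(Z = 2 | obs) = 11/18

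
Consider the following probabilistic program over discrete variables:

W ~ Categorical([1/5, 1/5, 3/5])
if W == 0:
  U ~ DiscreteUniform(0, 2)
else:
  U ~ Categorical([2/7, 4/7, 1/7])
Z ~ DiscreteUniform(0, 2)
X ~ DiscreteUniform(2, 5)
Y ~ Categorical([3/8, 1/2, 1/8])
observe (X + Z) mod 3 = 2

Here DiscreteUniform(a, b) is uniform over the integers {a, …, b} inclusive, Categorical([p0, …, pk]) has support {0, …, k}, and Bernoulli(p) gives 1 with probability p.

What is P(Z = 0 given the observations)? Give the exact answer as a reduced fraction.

P(Z = 0 | obs) = 1/2

Enumerate traces; 108 have nonzero weight after conditioning:
  (W=0, U=0, Z=0, X=2, Y=0) weight 1/480
  (W=0, U=0, Z=0, X=2, Y=1) weight 1/360
  (W=0, U=0, Z=0, X=2, Y=2) weight 1/1440
  (W=0, U=0, Z=0, X=5, Y=0) weight 1/480
  (W=0, U=0, Z=0, X=5, Y=1) weight 1/360
  (W=0, U=0, Z=0, X=5, Y=2) weight 1/1440
  (W=0, U=0, Z=1, X=4, Y=0) weight 1/480
  (W=0, U=0, Z=1, X=4, Y=1) weight 1/360
  (W=0, U=0, Z=2, X=3, Y=0) weight 1/480
  … 99 more
Group by Z:
  weight(Z=0) = 1/6
  weight(Z=1) = 1/12
  weight(Z=2) = 1/12
Total weight = 1/6 + 1/12 + 1/12 = 1/3
P(Z=0 | obs) = 1/6 / 1/3 = 1/2
P(Z=1 | obs) = 1/12 / 1/3 = 1/4
P(Z=2 | obs) = 1/12 / 1/3 = 1/4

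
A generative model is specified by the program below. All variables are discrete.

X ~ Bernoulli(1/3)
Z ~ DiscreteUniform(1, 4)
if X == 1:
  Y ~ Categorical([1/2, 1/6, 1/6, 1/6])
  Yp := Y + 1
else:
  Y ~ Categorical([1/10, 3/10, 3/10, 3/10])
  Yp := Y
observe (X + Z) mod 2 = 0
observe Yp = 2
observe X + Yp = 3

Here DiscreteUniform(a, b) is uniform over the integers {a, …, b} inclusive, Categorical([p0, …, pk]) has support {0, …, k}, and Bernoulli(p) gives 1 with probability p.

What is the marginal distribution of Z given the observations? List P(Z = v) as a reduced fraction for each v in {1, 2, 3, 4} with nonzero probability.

Enumerate traces; 2 have nonzero weight after conditioning:
  (X=1, Z=1, Y=1) weight 1/72
  (X=1, Z=3, Y=1) weight 1/72
Group by Z:
  weight(Z=1) = 1/72
  weight(Z=3) = 1/72
Total weight = 1/72 + 1/72 = 1/36
P(Z=1 | obs) = 1/72 / 1/36 = 1/2
P(Z=3 | obs) = 1/72 / 1/36 = 1/2

P(Z=1) = 1/2, P(Z=3) = 1/2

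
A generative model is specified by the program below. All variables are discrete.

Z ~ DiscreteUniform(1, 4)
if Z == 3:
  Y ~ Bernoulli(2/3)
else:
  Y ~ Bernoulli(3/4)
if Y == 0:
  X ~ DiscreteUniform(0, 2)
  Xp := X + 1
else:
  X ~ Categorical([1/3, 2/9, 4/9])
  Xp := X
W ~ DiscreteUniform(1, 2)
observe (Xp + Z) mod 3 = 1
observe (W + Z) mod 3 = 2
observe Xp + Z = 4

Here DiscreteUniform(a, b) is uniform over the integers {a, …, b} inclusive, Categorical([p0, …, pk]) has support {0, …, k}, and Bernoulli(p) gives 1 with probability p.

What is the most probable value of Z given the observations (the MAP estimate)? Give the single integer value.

Enumerate traces; 4 have nonzero weight after conditioning:
  (Z=1, Y=0, X=2, W=1) weight 1/96
  (Z=3, Y=0, X=0, W=2) weight 1/72
  (Z=3, Y=1, X=1, W=2) weight 1/54
  (Z=4, Y=1, X=0, W=1) weight 1/32
Group by Z:
  weight(Z=1) = 1/96
  weight(Z=3) = 7/216
  weight(Z=4) = 1/32
Total weight = 1/96 + 7/216 + 1/32 = 2/27
P(Z=1 | obs) = 1/96 / 2/27 = 9/64
P(Z=3 | obs) = 7/216 / 2/27 = 7/16
P(Z=4 | obs) = 1/32 / 2/27 = 27/64
argmax = 3

argmax_v P(Z = v | obs) = 3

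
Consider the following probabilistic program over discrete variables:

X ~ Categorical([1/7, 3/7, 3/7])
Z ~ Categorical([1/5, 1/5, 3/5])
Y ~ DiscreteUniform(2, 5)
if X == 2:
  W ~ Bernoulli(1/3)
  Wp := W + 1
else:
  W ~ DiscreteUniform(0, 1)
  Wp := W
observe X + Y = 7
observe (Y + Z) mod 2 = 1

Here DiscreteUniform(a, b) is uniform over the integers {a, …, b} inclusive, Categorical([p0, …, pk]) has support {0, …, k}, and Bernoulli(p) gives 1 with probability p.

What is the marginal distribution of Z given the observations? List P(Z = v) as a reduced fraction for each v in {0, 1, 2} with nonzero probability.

Enumerate traces; 4 have nonzero weight after conditioning:
  (X=2, Z=0, Y=5, W=0) weight 1/70
  (X=2, Z=0, Y=5, W=1) weight 1/140
  (X=2, Z=2, Y=5, W=0) weight 3/70
  (X=2, Z=2, Y=5, W=1) weight 3/140
Group by Z:
  weight(Z=0) = 3/140
  weight(Z=2) = 9/140
Total weight = 3/140 + 9/140 = 3/35
P(Z=0 | obs) = 3/140 / 3/35 = 1/4
P(Z=2 | obs) = 9/140 / 3/35 = 3/4

P(Z=0) = 1/4, P(Z=2) = 3/4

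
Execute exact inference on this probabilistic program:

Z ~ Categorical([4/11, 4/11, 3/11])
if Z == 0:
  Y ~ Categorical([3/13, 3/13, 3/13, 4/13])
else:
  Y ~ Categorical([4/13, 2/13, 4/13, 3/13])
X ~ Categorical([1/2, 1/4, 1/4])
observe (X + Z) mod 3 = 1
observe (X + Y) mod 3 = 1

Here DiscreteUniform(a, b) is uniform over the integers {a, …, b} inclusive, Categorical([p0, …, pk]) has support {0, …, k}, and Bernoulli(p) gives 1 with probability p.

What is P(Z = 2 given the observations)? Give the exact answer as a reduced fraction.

P(Z = 2 | obs) = 3/14

Enumerate traces; 4 have nonzero weight after conditioning:
  (Z=0, Y=0, X=1) weight 3/143
  (Z=0, Y=3, X=1) weight 4/143
  (Z=1, Y=1, X=0) weight 4/143
  (Z=2, Y=2, X=2) weight 3/143
Group by Z:
  weight(Z=0) = 7/143
  weight(Z=1) = 4/143
  weight(Z=2) = 3/143
Total weight = 7/143 + 4/143 + 3/143 = 14/143
P(Z=0 | obs) = 7/143 / 14/143 = 1/2
P(Z=1 | obs) = 4/143 / 14/143 = 2/7
P(Z=2 | obs) = 3/143 / 14/143 = 3/14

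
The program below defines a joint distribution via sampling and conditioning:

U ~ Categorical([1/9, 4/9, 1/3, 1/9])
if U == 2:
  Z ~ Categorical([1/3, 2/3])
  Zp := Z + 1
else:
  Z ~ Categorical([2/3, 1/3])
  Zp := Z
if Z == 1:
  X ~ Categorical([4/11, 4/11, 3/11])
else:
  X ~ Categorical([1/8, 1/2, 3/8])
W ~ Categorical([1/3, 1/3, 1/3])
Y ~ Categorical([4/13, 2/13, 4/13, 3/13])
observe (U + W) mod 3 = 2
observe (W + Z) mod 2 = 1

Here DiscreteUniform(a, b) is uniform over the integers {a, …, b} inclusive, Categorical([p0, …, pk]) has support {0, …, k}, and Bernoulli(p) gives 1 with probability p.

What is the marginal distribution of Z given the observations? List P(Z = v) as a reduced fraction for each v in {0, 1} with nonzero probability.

P(Z=0) = 1/2, P(Z=1) = 1/2

Enumerate traces; 48 have nonzero weight after conditioning:
  (U=0, Z=1, X=0, W=2, Y=0) weight 16/11583
  (U=0, Z=1, X=0, W=2, Y=1) weight 8/11583
  (U=0, Z=1, X=0, W=2, Y=2) weight 16/11583
  (U=0, Z=1, X=0, W=2, Y=3) weight 4/3861
  (U=0, Z=1, X=1, W=2, Y=0) weight 16/11583
  (U=0, Z=1, X=1, W=2, Y=1) weight 8/11583
  (U=0, Z=1, X=1, W=2, Y=2) weight 16/11583
  (U=0, Z=1, X=1, W=2, Y=3) weight 4/3861
  (U=1, Z=0, X=0, W=1, Y=0) weight 4/1053
  … 39 more
Group by Z:
  weight(Z=0) = 8/81
  weight(Z=1) = 8/81
Total weight = 8/81 + 8/81 = 16/81
P(Z=0 | obs) = 8/81 / 16/81 = 1/2
P(Z=1 | obs) = 8/81 / 16/81 = 1/2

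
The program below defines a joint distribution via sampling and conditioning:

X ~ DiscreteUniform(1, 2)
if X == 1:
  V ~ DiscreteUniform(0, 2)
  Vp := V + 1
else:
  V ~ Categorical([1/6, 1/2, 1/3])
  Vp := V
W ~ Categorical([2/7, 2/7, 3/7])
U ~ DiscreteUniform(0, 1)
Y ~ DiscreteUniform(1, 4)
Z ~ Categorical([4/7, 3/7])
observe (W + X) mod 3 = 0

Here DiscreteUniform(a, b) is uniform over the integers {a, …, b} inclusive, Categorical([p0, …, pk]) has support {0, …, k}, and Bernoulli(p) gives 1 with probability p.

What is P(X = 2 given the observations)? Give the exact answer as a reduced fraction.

Enumerate traces; 96 have nonzero weight after conditioning:
  (X=1, V=0, W=2, U=0, Y=1, Z=0) weight 1/196
  (X=1, V=0, W=2, U=0, Y=1, Z=1) weight 3/784
  (X=1, V=0, W=2, U=0, Y=2, Z=0) weight 1/196
  (X=1, V=0, W=2, U=0, Y=2, Z=1) weight 3/784
  (X=1, V=0, W=2, U=0, Y=3, Z=0) weight 1/196
  (X=1, V=0, W=2, U=0, Y=3, Z=1) weight 3/784
  (X=1, V=0, W=2, U=0, Y=4, Z=0) weight 1/196
  (X=1, V=0, W=2, U=0, Y=4, Z=1) weight 3/784
  (X=2, V=0, W=1, U=0, Y=1, Z=0) weight 1/588
  … 87 more
Group by X:
  weight(X=1) = 3/14
  weight(X=2) = 1/7
Total weight = 3/14 + 1/7 = 5/14
P(X=1 | obs) = 3/14 / 5/14 = 3/5
P(X=2 | obs) = 1/7 / 5/14 = 2/5

P(X = 2 | obs) = 2/5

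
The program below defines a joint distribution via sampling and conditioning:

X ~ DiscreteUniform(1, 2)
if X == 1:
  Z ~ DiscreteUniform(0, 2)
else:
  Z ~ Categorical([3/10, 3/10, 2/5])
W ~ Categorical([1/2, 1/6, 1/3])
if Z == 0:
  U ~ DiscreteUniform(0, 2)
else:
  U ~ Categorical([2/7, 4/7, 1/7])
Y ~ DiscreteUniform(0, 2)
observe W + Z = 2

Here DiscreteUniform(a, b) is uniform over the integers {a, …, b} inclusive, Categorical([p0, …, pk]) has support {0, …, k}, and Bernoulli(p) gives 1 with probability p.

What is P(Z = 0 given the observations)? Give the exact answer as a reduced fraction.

P(Z = 0 | obs) = 38/123

Enumerate traces; 54 have nonzero weight after conditioning:
  (X=1, Z=0, W=2, U=0, Y=0) weight 1/162
  (X=1, Z=0, W=2, U=0, Y=1) weight 1/162
  (X=1, Z=0, W=2, U=0, Y=2) weight 1/162
  (X=1, Z=0, W=2, U=1, Y=0) weight 1/162
  (X=1, Z=0, W=2, U=1, Y=1) weight 1/162
  (X=1, Z=0, W=2, U=1, Y=2) weight 1/162
  (X=1, Z=0, W=2, U=2, Y=0) weight 1/162
  (X=1, Z=0, W=2, U=2, Y=1) weight 1/162
  (X=1, Z=1, W=1, U=0, Y=0) weight 1/378
  (X=1, Z=2, W=0, U=0, Y=0) weight 1/126
  … 44 more
Group by Z:
  weight(Z=0) = 19/180
  weight(Z=1) = 19/360
  weight(Z=2) = 11/60
Total weight = 19/180 + 19/360 + 11/60 = 41/120
P(Z=0 | obs) = 19/180 / 41/120 = 38/123
P(Z=1 | obs) = 19/360 / 41/120 = 19/123
P(Z=2 | obs) = 11/60 / 41/120 = 22/41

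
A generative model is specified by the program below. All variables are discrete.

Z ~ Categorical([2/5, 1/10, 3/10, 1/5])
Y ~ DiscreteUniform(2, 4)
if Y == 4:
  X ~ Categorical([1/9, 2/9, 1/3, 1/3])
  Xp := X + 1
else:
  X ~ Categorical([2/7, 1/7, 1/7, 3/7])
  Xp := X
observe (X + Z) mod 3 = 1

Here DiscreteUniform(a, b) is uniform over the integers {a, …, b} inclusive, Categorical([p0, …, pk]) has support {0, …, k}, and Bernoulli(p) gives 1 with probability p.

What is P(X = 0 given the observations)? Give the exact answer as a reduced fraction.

P(X = 0 | obs) = 43/427

Enumerate traces; 15 have nonzero weight after conditioning:
  (Z=0, Y=2, X=1) weight 2/105
  (Z=0, Y=3, X=1) weight 2/105
  (Z=0, Y=4, X=1) weight 4/135
  (Z=1, Y=2, X=0) weight 1/105
  (Z=1, Y=2, X=3) weight 1/70
  (Z=1, Y=3, X=0) weight 1/105
  (Z=1, Y=3, X=3) weight 1/70
  (Z=1, Y=4, X=0) weight 1/270
  (Z=2, Y=2, X=2) weight 1/70
  … 6 more
Group by X:
  weight(X=0) = 43/1890
  weight(X=1) = 32/315
  weight(X=2) = 13/210
  weight(X=3) = 5/126
Total weight = 43/1890 + 32/315 + 13/210 + 5/126 = 61/270
P(X=0 | obs) = 43/1890 / 61/270 = 43/427
P(X=1 | obs) = 32/315 / 61/270 = 192/427
P(X=2 | obs) = 13/210 / 61/270 = 117/427
P(X=3 | obs) = 5/126 / 61/270 = 75/427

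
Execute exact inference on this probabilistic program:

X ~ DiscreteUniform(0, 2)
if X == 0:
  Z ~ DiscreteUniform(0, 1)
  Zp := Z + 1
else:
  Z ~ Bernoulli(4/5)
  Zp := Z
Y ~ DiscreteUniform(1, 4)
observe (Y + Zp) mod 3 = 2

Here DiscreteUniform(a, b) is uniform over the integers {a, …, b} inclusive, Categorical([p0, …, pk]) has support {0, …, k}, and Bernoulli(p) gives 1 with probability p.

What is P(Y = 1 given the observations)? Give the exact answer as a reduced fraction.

P(Y = 1 | obs) = 7/17

Enumerate traces; 9 have nonzero weight after conditioning:
  (X=0, Z=0, Y=1) weight 1/24
  (X=0, Z=0, Y=4) weight 1/24
  (X=0, Z=1, Y=3) weight 1/24
  (X=1, Z=0, Y=2) weight 1/60
  (X=1, Z=1, Y=1) weight 1/15
  (X=1, Z=1, Y=4) weight 1/15
  (X=2, Z=0, Y=2) weight 1/60
  (X=2, Z=1, Y=1) weight 1/15
  … 1 more
Group by Y:
  weight(Y=1) = 7/40
  weight(Y=2) = 1/30
  weight(Y=3) = 1/24
  weight(Y=4) = 7/40
Total weight = 7/40 + 1/30 + 1/24 + 7/40 = 17/40
P(Y=1 | obs) = 7/40 / 17/40 = 7/17
P(Y=2 | obs) = 1/30 / 17/40 = 4/51
P(Y=3 | obs) = 1/24 / 17/40 = 5/51
P(Y=4 | obs) = 7/40 / 17/40 = 7/17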